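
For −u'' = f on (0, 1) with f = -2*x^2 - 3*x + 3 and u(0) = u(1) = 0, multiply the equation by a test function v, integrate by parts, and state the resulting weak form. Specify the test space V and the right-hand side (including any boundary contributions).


V = H^1_0(0, 1) (so v(0) = v(1) = 0); weak form: ∫_0^1 u'v' dx = ∫_0^1 (-2*x^2 - 3*x + 3) v dx for all v ∈ V.

Multiply both sides by a test function v and integrate from 0 to 1:
  ∫_0^1 −u''(x) v(x) dx = ∫_0^1 f(x) v(x) dx.
Integrate the LHS by parts once:
  ∫_0^1 −u'' v dx = −[u'(x) v(x)]_0^1 + ∫_0^1 u'(x) v'(x) dx.
Thus ∫_0^1 u'(x) v'(x) dx = ∫_0^1 f(x) v(x) dx + [u'(x) v(x)]_0^1.
Choose V so that boundary terms are either known or forced to vanish.
u is Dirichlet: u(0) = u(1) = 0. Let V = H^1_0(0, 1); then v(0) = v(1) = 0, and [u' v]_0^1 = 0.
Weak formulation: find u (satisfying any essential BC) such that ∫_0^1 u'(x) v'(x) dx = ∫_0^1 f v dx for all v ∈ V.
Substituting f(x) = -2*x^2 - 3*x + 3, the right-hand side is ∫_0^1 (-2*x^2 - 3*x + 3) v dx.


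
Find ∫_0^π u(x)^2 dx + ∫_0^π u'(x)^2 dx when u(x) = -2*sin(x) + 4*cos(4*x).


||u||_{H^1(0,π)}^2 = 544/15 + 140*π

u'(x) = -16*sin(4*x) - 2*cos(x).
Expand u² and (u')² and integrate term by term on (0, π), using: for integers n ≥ 1, ∫_0^π sin²(nx) dx = ∫_0^π cos²(nx) dx = π/2; for n ≠ n', ∫_0^π sin(nx)sin(n'x) dx = ∫_0^π cos(nx)cos(n'x) dx = 0; and by product-to-sum, ∫_0^π sin(nx)cos(n'x) dx = ½∫_0^π [sin((n+n')x) + sin((n−n')x)] dx, which is 0 when n+n' is even and 2n/(n²−n'²) when n+n' is odd (it need not vanish on (0, π)).
  u² squared terms: (-2)²·∫sin(x)² dx = 4·π/2 = 2*π;  (4)²·∫cos(4x)² dx = 16·π/2 = 8*π.
  u² cross terms: 2·(-2)·(4)·∫sin(x)·cos(4x) dx = -16·(-2/15) = 32/15.
  So ∫_0^π u² dx = 2*π + 8*π + 32/15 = 32/15 + 10*π.
  (u')² squared terms: (-16)²·∫sin(4x)² dx = 256·π/2 = 128*π;  (-2)²·∫cos(x)² dx = 4·π/2 = 2*π.
  (u')² cross terms: 2·(-16)·(-2)·∫sin(4x)·cos(x) dx = 64·(8/15) = 512/15.
  So ∫_0^π (u')² dx = 128*π + 2*π + 512/15 = 512/15 + 130*π.
||u||_{H^1}^2 = (32/15 + 10*π) + (512/15 + 130*π) = 544/15 + 140*π.


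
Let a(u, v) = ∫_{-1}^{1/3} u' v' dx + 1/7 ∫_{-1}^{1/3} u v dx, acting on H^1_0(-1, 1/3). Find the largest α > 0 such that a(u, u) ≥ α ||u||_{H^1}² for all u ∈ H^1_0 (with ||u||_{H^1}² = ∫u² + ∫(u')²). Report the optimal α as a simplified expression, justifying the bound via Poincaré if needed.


α = (16 + 63*π^2)/(7*(16 + 9*π^2))

Coercivity of a(·,·) on H^1_0(-1, 1/3) means a(u, u) ≥ α ||u||_{H^1}² for every u ∈ H^1_0.
The interval has length L = 4/3, and Poincaré/coercivity depend only on L. Here a(u, u) = ∫(u')² + (1/7)·∫u².
Here 0 < c = 1/7 < 1. The condition a(u,u) ≥ α||u||_{H^1}² reads (1−α)∫(u')² ≥ (α−c)∫u². Any admissible α is ≤ 1 (rapidly oscillating u have ∫u²/∫(u')² → 0), and α = 1 would force 0 ≥ (1−c)∫u², impossible since c < 1; so 1−α > 0. By the sharp Poincaré inequality on H^1_0 of an interval of length L, ∫(u')² ≥ (π/L)²∫u² with equality for the first sine mode sin(π(x−x₀)/L) (x₀ the left endpoint), so the inequality holds for all u iff (1−α)(π/L)² ≥ α − c, i.e. α ≤ ((π/L)² + c)/((π/L)² + 1) = (1 + c(L/π)²)/(1 + (L/π)²). With (π/L)² = 9*π^2/16 and c = 1/7, the largest admissible constant is α = ((π/L)² + c)/((π/L)² + 1).
Simplifying, α = (16 + 63*π^2)/(7*(16 + 9*π^2)).


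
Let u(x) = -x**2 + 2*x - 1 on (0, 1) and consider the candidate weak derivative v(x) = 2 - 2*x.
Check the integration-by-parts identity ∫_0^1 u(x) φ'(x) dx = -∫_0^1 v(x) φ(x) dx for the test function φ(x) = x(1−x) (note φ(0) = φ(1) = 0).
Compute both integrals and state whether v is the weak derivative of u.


LHS = -1/6, RHS = -1/6. Yes, v = u' weakly.

u(x) = -x**2 + 2*x - 1, classical derivative u'(x) = 2 - 2*x.
φ(x) = x(1−x), so φ'(x) = 1 - 2*x.
Note φ(0) = φ(1) = 0, so the boundary term u·φ vanishes.
LHS = ∫_0^1 u(x) φ'(x) dx = ∫_0^1 (2*x^3 - 5*x^2 + 4*x - 1) dx. Term by term:
  ∫_0^1 2*x^3 dx = 1/2;  ∫_0^1 -5*x^2 dx = -5/3;  ∫_0^1 4*x dx = 2;
  ∫_0^1 -1 dx = -1.
Sum: 1/2 − 5/3 + 2 − 1 = -1/6.
So LHS = -1/6.
∫_0^1 v(x) φ(x) dx = ∫_0^1 (2*x^3 - 4*x^2 + 2*x) dx. Term by term:
  ∫_0^1 2*x^3 dx = 1/2;  ∫_0^1 -4*x^2 dx = -4/3;  ∫_0^1 2*x dx = 1.
Sum: 1/2 − 4/3 + 1 = 1/6.
So RHS = -∫_0^1 v(x) φ(x) dx = -1/6.
LHS = RHS, so the identity holds for this test φ.
Moreover u is smooth here and v(x) = u'(x) = 2 - 2*x pointwise, so the identity holds for every test function. Hence v is the weak derivative of u.


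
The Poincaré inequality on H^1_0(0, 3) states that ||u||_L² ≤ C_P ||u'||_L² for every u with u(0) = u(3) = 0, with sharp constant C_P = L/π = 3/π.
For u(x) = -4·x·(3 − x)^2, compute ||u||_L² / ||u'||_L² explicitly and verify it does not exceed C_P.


||u||_L² / ||u'||_L² = 3*sqrt(14)/14 < C_P = 3/π.

u(x) = -4·x·(3 − x)^2, so u'(x) = 12*(1 - x)*(x - 3).
u(x) = -4·x·(3 − x)^2 vanishes at x = 0 and x = 3, so u ∈ H^1_0(0, 3). Differentiate via the product rule and integrate the resulting polynomials term by term.
  ∫_0^3 u² dx = ∫_0^3 (16*x^6 - 192*x^5 + 864*x^4 - 1728*x^3 + 1296*x^2) dx. Term by term:
    ∫_0^3 16*x^6 dx = 34992/7;  ∫_0^3 -192*x^5 dx = -23328;  ∫_0^3 864*x^4 dx = 209952/5;
    ∫_0^3 -1728*x^3 dx = -34992;  ∫_0^3 1296*x^2 dx = 11664.
  Sum: 34992/7 − 23328 + 209952/5 − 34992 + 11664 = 11664/35.
  ∫_0^3 (u')² dx = ∫_0^3 (144*x^4 - 1152*x^3 + 3168*x^2 - 3456*x + 1296) dx. Term by term:
    ∫_0^3 144*x^4 dx = 34992/5;  ∫_0^3 -1152*x^3 dx = -23328;  ∫_0^3 3168*x^2 dx = 28512;
    ∫_0^3 -3456*x dx = -15552;  ∫_0^3 1296 dx = 3888.
  Sum: 34992/5 − 23328 + 28512 − 15552 + 3888 = 2592/5.
∫_0^3 u² dx = 11664/35, so ||u||_L² = 108*sqrt(35)/35.
∫_0^3 (u')² dx = 2592/5, so ||u'||_L² = 36*sqrt(10)/5.
Ratio ||u||_L² / ||u'||_L² = 3*sqrt(14)/14.
Sharp Poincaré constant on H^1_0(0, 3) is C_P = L/π = 3/π, achieved by sin(π/3·x).
A polynomial bump cannot attain the sharp Poincaré constant (only the first sine eigenfunction does), so the ratio is strictly less than C_P, consistent with ||u||_L² ≤ C_P ||u'||_L².


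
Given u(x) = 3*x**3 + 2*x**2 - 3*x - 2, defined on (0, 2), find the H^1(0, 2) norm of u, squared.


||u||_{H^1}^2 = 85754/105

The H^1 norm (squared) on an interval (0, L) is
  ||u||_{H^1}^2 = ∫_0^L u(x)^2 dx + ∫_0^L u'(x)^2 dx.
Compute u'(x) = 9*x**2 + 4*x - 3.
Then u(x)^2 = 9*x**6 + 12*x**5 - 14*x**4 - 24*x**3 + x**2 + 12*x + 4 and u'(x)^2 = 81*x**4 + 72*x**3 - 38*x**2 - 24*x + 9.
Integrate each monomial from 0 to 2 using ∫_0^2 c·x^n dx = c·2^(n+1)/(n+1):
  ∫_0^2 u(x)^2 dx = ∫_0^2 (9*x^6 + 12*x^5 - 14*x^4 - 24*x^3 + x^2 + 12*x + 4) dx. Term by term:
    ∫_0^2 9*x^6 dx = 1152/7;  ∫_0^2 12*x^5 dx = 128;  ∫_0^2 -14*x^4 dx = -448/5;
    ∫_0^2 -24*x^3 dx = -96;  ∫_0^2 x^2 dx = 8/3;  ∫_0^2 12*x dx = 24;
    ∫_0^2 4 dx = 8.
  Sum: 1152/7 + 128 − 448/5 − 96 + 8/3 + 24 + 8 = 14872/105.
  ∫_0^2 u'(x)^2 dx = ∫_0^2 (81*x^4 + 72*x^3 - 38*x^2 - 24*x + 9) dx. Term by term:
    ∫_0^2 81*x^4 dx = 2592/5;  ∫_0^2 72*x^3 dx = 288;  ∫_0^2 -38*x^2 dx = -304/3;
    ∫_0^2 -24*x dx = -48;  ∫_0^2 9 dx = 18.
  Sum: 2592/5 + 288 − 304/3 − 48 + 18 = 10126/15.
Adding: ||u||_{H^1}^2 = 14872/105 + 10126/15 = 85754/105.


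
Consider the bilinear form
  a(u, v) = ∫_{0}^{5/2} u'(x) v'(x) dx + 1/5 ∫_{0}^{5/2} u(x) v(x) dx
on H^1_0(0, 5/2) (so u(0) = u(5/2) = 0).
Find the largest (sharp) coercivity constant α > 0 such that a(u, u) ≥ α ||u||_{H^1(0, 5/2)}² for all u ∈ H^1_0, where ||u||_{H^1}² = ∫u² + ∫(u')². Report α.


α = (5 + 4*π^2)/(25 + 4*π^2)

Coercivity of a(·,·) on H^1_0(0, 5/2) means a(u, u) ≥ α ||u||_{H^1}² for every u ∈ H^1_0.
The interval has length L = 5/2, and Poincaré/coercivity depend only on L. Here a(u, u) = ∫(u')² + (1/5)·∫u².
Here 0 < c = 1/5 < 1. The condition a(u,u) ≥ α||u||_{H^1}² reads (1−α)∫(u')² ≥ (α−c)∫u². Any admissible α is ≤ 1 (rapidly oscillating u have ∫u²/∫(u')² → 0), and α = 1 would force 0 ≥ (1−c)∫u², impossible since c < 1; so 1−α > 0. By the sharp Poincaré inequality on H^1_0 of an interval of length L, ∫(u')² ≥ (π/L)²∫u² with equality for the first sine mode sin(π(x−x₀)/L) (x₀ the left endpoint), so the inequality holds for all u iff (1−α)(π/L)² ≥ α − c, i.e. α ≤ ((π/L)² + c)/((π/L)² + 1) = (1 + c(L/π)²)/(1 + (L/π)²). With (π/L)² = 4*π^2/25 and c = 1/5, the largest admissible constant is α = ((π/L)² + c)/((π/L)² + 1).
Simplifying, α = (5 + 4*π^2)/(25 + 4*π^2).


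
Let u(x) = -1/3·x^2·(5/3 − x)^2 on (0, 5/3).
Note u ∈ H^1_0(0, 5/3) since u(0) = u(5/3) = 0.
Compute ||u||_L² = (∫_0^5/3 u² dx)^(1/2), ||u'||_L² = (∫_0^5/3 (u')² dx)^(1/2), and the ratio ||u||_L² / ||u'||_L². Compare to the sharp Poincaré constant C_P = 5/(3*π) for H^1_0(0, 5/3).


||u||_L² / ||u'||_L² = 5*sqrt(3)/18 < C_P = 5/(3*π).

u(x) = -1/3·x^2·(5/3 − x)^2, so u'(x) = 2*x*(-18*x^2 + 45*x - 25)/27.
u(x) = -1/3·x^2·(5/3 − x)^2 vanishes at x = 0 and x = 5/3, so u ∈ H^1_0(0, 5/3). Differentiate via the product rule and integrate the resulting polynomials term by term.
  ∫_0^5/3 u² dx = ∫_0^5/3 (x^8/9 - 20*x^7/27 + 50*x^6/27 - 500*x^5/243 + 625*x^4/729) dx. Term by term:
    ∫_0^5/3 x^8/9 dx = 1953125/1594323;  ∫_0^5/3 -20*x^7/27 dx = -1953125/354294;  ∫_0^5/3 50*x^6/27 dx = 3906250/413343;
    ∫_0^5/3 -500*x^5/243 dx = -3906250/531441;  ∫_0^5/3 625*x^4/729 dx = 390625/177147.
  Sum: 1953125/1594323 − 1953125/354294 + 3906250/413343 − 3906250/531441 + 390625/177147 = 390625/22320522.
  ∫_0^5/3 (u')² dx = ∫_0^5/3 (16*x^6/9 - 80*x^5/9 + 1300*x^4/81 - 1000*x^3/81 + 2500*x^2/729) dx. Term by term:
    ∫_0^5/3 16*x^6/9 dx = 1250000/137781;  ∫_0^5/3 -80*x^5/9 dx = -625000/19683;  ∫_0^5/3 1300*x^4/81 dx = 812500/19683;
    ∫_0^5/3 -1000*x^3/81 dx = -156250/6561;  ∫_0^5/3 2500*x^2/729 dx = 312500/59049.
  Sum: 1250000/137781 − 625000/19683 + 812500/19683 − 156250/6561 + 312500/59049 = 31250/413343.
∫_0^5/3 u² dx = 390625/22320522, so ||u||_L² = 625*sqrt(42)/30618.
∫_0^5/3 (u')² dx = 31250/413343, so ||u'||_L² = 125*sqrt(14)/1701.
Ratio ||u||_L² / ||u'||_L² = 5*sqrt(3)/18.
Sharp Poincaré constant on H^1_0(0, 5/3) is C_P = L/π = 5/(3*π), achieved by sin(3*π/5·x).
A polynomial bump cannot attain the sharp Poincaré constant (only the first sine eigenfunction does), so the ratio is strictly less than C_P, consistent with ||u||_L² ≤ C_P ||u'||_L².


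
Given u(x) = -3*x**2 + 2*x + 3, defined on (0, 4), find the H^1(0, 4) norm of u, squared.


||u||_{H^1}^2 = 22508/15

The H^1 norm (squared) on an interval (0, L) is
  ||u||_{H^1}^2 = ∫_0^L u(x)^2 dx + ∫_0^L u'(x)^2 dx.
Compute u'(x) = 2 - 6*x.
Then u(x)^2 = 9*x**4 - 12*x**3 - 14*x**2 + 12*x + 9 and u'(x)^2 = 36*x**2 - 24*x + 4.
Integrate each monomial from 0 to 4 using ∫_0^4 c·x^n dx = c·4^(n+1)/(n+1):
  ∫_0^4 u(x)^2 dx = ∫_0^4 (9*x^4 - 12*x^3 - 14*x^2 + 12*x + 9) dx. Term by term:
    ∫_0^4 9*x^4 dx = 9216/5;  ∫_0^4 -12*x^3 dx = -768;  ∫_0^4 -14*x^2 dx = -896/3;
    ∫_0^4 12*x dx = 96;  ∫_0^4 9 dx = 36.
  Sum: 9216/5 − 768 − 896/3 + 96 + 36 = 13628/15.
  ∫_0^4 u'(x)^2 dx = ∫_0^4 (36*x^2 - 24*x + 4) dx. Term by term:
    ∫_0^4 36*x^2 dx = 768;  ∫_0^4 -24*x dx = -192;  ∫_0^4 4 dx = 16.
  Sum: 768 − 192 + 16 = 592.
Adding: ||u||_{H^1}^2 = 13628/15 + 592 = 22508/15.


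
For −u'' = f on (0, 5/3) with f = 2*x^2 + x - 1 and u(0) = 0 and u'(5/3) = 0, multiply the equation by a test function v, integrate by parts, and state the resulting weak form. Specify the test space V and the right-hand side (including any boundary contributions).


V = {v ∈ H^1(0, 5/3) : v(0) = 0} (test functions vanish at x = 0 where u is specified); weak form: ∫_0^5/3 u'v' dx = ∫_0^5/3 (2*x^2 + x - 1) v dx for all v ∈ V.

Multiply both sides by a test function v and integrate from 0 to 5/3:
  ∫_0^5/3 −u''(x) v(x) dx = ∫_0^5/3 f(x) v(x) dx.
Integrate the LHS by parts once:
  ∫_0^5/3 −u'' v dx = −[u'(x) v(x)]_0^5/3 + ∫_0^5/3 u'(x) v'(x) dx.
Thus ∫_0^5/3 u'(x) v'(x) dx = ∫_0^5/3 f(x) v(x) dx + [u'(x) v(x)]_0^5/3.
Choose V so that boundary terms are either known or forced to vanish.
Mixed BC: u(0) = 0 (Dirichlet) and u'(5/3) = 0 (Neumann). Define V = {v ∈ H^1(0, 5/3) : v(0) = 0}. Then [u' v]_0^5/3 = u'(5/3)·v(5/3) − u'(0)·0 = 0.
Weak formulation: find u (satisfying any essential BC) such that ∫_0^5/3 u'(x) v'(x) dx = ∫_0^5/3 f v dx for all v ∈ V (Dirichlet at 0 absorbed into V; the Neumann datum at x = 5/3 is zero, so no boundary term remains).
Substituting f(x) = 2*x^2 + x - 1, the right-hand side is ∫_0^5/3 (2*x^2 + x - 1) v dx.


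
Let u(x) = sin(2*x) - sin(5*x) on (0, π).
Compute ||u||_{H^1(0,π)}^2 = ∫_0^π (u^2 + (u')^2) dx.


||u||_{H^1(0,π)}^2 = 31*π/2

u'(x) = 2*cos(2*x) - 5*cos(5*x).
Expand u² and (u')² and integrate term by term on (0, π), using: for integers n ≥ 1, ∫_0^π sin²(nx) dx = ∫_0^π cos²(nx) dx = π/2; for n ≠ n', ∫_0^π sin(nx)sin(n'x) dx = ∫_0^π cos(nx)cos(n'x) dx = 0; and by product-to-sum, ∫_0^π sin(nx)cos(n'x) dx = ½∫_0^π [sin((n+n')x) + sin((n−n')x)] dx, which is 0 when n+n' is even and 2n/(n²−n'²) when n+n' is odd (it need not vanish on (0, π)).
  u² squared terms: (-1)²·∫sin(5x)² dx = 1·π/2 = π/2;  (1)²·∫sin(2x)² dx = 1·π/2 = π/2.
  u² cross terms: 2·(-1)·(1)·∫sin(5x)·sin(2x) dx = -2·(0) = 0.
  So ∫_0^π u² dx = π/2 + π/2 + 0 = π.
  (u')² squared terms: (-5)²·∫cos(5x)² dx = 25·π/2 = 25*π/2;  (2)²·∫cos(2x)² dx = 4·π/2 = 2*π.
  (u')² cross terms: 2·(-5)·(2)·∫cos(5x)·cos(2x) dx = -20·(0) = 0.
  So ∫_0^π (u')² dx = 25*π/2 + 2*π + 0 = 29*π/2.
||u||_{H^1}^2 = (π) + (29*π/2) = 31*π/2.


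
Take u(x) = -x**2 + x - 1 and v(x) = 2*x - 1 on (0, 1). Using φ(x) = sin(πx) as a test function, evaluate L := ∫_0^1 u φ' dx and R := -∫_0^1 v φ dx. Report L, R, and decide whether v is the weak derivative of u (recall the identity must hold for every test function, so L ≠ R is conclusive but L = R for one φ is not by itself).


LHS = 0, RHS = 0. No, v is not the weak derivative of u.

u(x) = -x**2 + x - 1, classical derivative u'(x) = 1 - 2*x.
φ(x) = sin(πx), so φ'(x) = π*cos(π*x).
Note φ(0) = φ(1) = 0, so the boundary term u·φ vanishes.
LHS = ∫_0^1 u(x) φ'(x) dx = ∫_0^1 (-π*x^2*cos(π*x) + π*x*cos(π*x) - π*cos(π*x)) dx. Term by term:
  ∫_0^1 -π*cos(π*x) dx = 0;  ∫_0^1 π*x*cos(π*x) dx = -2/π;  ∫_0^1 -π*x^2*cos(π*x) dx = 2/π.
Sum: 0 − 2/π + 2/π = 0.
So LHS = 0.
∫_0^1 v(x) φ(x) dx = ∫_0^1 (2*x*sin(π*x) - sin(π*x)) dx. Term by term:
  ∫_0^1 -sin(π*x) dx = -2/π;  ∫_0^1 2*x*sin(π*x) dx = 2/π.
Sum: -2/π + 2/π = 0.
So RHS = -∫_0^1 v(x) φ(x) dx = 0.
LHS = RHS, so the identity holds for this particular φ. But this is necessary, not sufficient: a weak derivative must satisfy the identity for EVERY test function in C_c^∞(0, 1).
Here u is smooth, so its weak derivative equals its classical derivative u'(x) = 1 - 2*x. Since v(x) = 2*x - 1 ≠ u'(x), v is NOT the weak derivative of u — the agreement for this single φ is a coincidence (the difference v − u' happens to be L²-orthogonal to this φ).


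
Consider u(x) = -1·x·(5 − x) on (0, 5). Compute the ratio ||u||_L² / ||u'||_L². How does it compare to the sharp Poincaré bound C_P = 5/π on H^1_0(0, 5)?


||u||_L² / ||u'||_L² = sqrt(10)/2 < C_P = 5/π.

u(x) = -1·x·(5 − x), so u'(x) = 2*x - 5.
u(x) = -1·x·(5 − x) vanishes at x = 0 and x = 5, so u ∈ H^1_0(0, 5). Differentiate via the product rule and integrate the resulting polynomials term by term.
  ∫_0^5 u² dx = ∫_0^5 (x^4 - 10*x^3 + 25*x^2) dx. Term by term:
    ∫_0^5 x^4 dx = 625;  ∫_0^5 -10*x^3 dx = -3125/2;  ∫_0^5 25*x^2 dx = 3125/3.
  Sum: 625 − 3125/2 + 3125/3 = 625/6.
  ∫_0^5 (u')² dx = ∫_0^5 (4*x^2 - 20*x + 25) dx. Term by term:
    ∫_0^5 4*x^2 dx = 500/3;  ∫_0^5 -20*x dx = -250;  ∫_0^5 25 dx = 125.
  Sum: 500/3 − 250 + 125 = 125/3.
∫_0^5 u² dx = 625/6, so ||u||_L² = 25*sqrt(6)/6.
∫_0^5 (u')² dx = 125/3, so ||u'||_L² = 5*sqrt(15)/3.
Ratio ||u||_L² / ||u'||_L² = sqrt(10)/2.
Sharp Poincaré constant on H^1_0(0, 5) is C_P = L/π = 5/π, achieved by sin(π/5·x).
A polynomial bump cannot attain the sharp Poincaré constant (only the first sine eigenfunction does), so the ratio is strictly less than C_P, consistent with ||u||_L² ≤ C_P ||u'||_L².


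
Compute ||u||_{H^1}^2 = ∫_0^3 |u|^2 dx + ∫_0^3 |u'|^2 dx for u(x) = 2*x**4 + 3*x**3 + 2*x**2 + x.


||u||_{H^1}^2 = 1023207/14

The H^1 norm (squared) on an interval (0, L) is
  ||u||_{H^1}^2 = ∫_0^L u(x)^2 dx + ∫_0^L u'(x)^2 dx.
Compute u'(x) = 8*x**3 + 9*x**2 + 4*x + 1.
Then u(x)^2 = 4*x**8 + 12*x**7 + 17*x**6 + 16*x**5 + 10*x**4 + 4*x**3 + x**2 and u'(x)^2 = 64*x**6 + 144*x**5 + 145*x**4 + 88*x**3 + 34*x**2 + 8*x + 1.
Integrate each monomial from 0 to 3 using ∫_0^3 c·x^n dx = c·3^(n+1)/(n+1):
  ∫_0^3 u(x)^2 dx = ∫_0^3 (4*x^8 + 12*x^7 + 17*x^6 + 16*x^5 + 10*x^4 + 4*x^3 + x^2) dx. Term by term:
    ∫_0^3 4*x^8 dx = 8748;  ∫_0^3 12*x^7 dx = 19683/2;  ∫_0^3 17*x^6 dx = 37179/7;
    ∫_0^3 16*x^5 dx = 1944;  ∫_0^3 10*x^4 dx = 486;  ∫_0^3 4*x^3 dx = 81;
    ∫_0^3 x^2 dx = 9.
  Sum: 8748 + 19683/2 + 37179/7 + 1944 + 486 + 81 + 9 = 369891/14.
  ∫_0^3 u'(x)^2 dx = ∫_0^3 (64*x^6 + 144*x^5 + 145*x^4 + 88*x^3 + 34*x^2 + 8*x + 1) dx. Term by term:
    ∫_0^3 64*x^6 dx = 139968/7;  ∫_0^3 144*x^5 dx = 17496;  ∫_0^3 145*x^4 dx = 7047;
    ∫_0^3 88*x^3 dx = 1782;  ∫_0^3 34*x^2 dx = 306;  ∫_0^3 8*x dx = 36;
    ∫_0^3 1 dx = 3.
  Sum: 139968/7 + 17496 + 7047 + 1782 + 306 + 36 + 3 = 326658/7.
Adding: ||u||_{H^1}^2 = 369891/14 + 326658/7 = 1023207/14.


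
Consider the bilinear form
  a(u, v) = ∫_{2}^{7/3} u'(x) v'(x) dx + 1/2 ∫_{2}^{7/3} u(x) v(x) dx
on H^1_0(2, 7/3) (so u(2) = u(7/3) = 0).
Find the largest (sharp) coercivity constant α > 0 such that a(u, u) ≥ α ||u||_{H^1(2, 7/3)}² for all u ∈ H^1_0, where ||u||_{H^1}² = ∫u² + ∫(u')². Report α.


α = (1 + 18*π^2)/(2*(1 + 9*π^2))

Coercivity of a(·,·) on H^1_0(2, 7/3) means a(u, u) ≥ α ||u||_{H^1}² for every u ∈ H^1_0.
The interval has length L = 1/3, and Poincaré/coercivity depend only on L. Here a(u, u) = ∫(u')² + (1/2)·∫u².
Here 0 < c = 1/2 < 1. The condition a(u,u) ≥ α||u||_{H^1}² reads (1−α)∫(u')² ≥ (α−c)∫u². Any admissible α is ≤ 1 (rapidly oscillating u have ∫u²/∫(u')² → 0), and α = 1 would force 0 ≥ (1−c)∫u², impossible since c < 1; so 1−α > 0. By the sharp Poincaré inequality on H^1_0 of an interval of length L, ∫(u')² ≥ (π/L)²∫u² with equality for the first sine mode sin(π(x−x₀)/L) (x₀ the left endpoint), so the inequality holds for all u iff (1−α)(π/L)² ≥ α − c, i.e. α ≤ ((π/L)² + c)/((π/L)² + 1) = (1 + c(L/π)²)/(1 + (L/π)²). With (π/L)² = 9*π^2 and c = 1/2, the largest admissible constant is α = ((π/L)² + c)/((π/L)² + 1).
Simplifying, α = (1 + 18*π^2)/(2*(1 + 9*π^2)).


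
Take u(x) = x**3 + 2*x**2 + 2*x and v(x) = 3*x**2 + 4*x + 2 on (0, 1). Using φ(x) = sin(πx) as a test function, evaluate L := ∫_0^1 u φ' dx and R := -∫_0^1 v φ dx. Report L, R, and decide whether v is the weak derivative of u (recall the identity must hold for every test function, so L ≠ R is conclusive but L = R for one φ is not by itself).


LHS = -11/π + 12/π^3, RHS = -11/π + 12/π^3. Yes, v = u' weakly.

u(x) = x**3 + 2*x**2 + 2*x, classical derivative u'(x) = 3*x**2 + 4*x + 2.
φ(x) = sin(πx), so φ'(x) = π*cos(π*x).
Note φ(0) = φ(1) = 0, so the boundary term u·φ vanishes.
LHS = ∫_0^1 u(x) φ'(x) dx = ∫_0^1 (π*x^3*cos(π*x) + 2*π*x^2*cos(π*x) + 2*π*x*cos(π*x)) dx. Term by term:
  ∫_0^1 π*x^3*cos(π*x) dx = -3/π + 12/π^3;  ∫_0^1 2*π*x*cos(π*x) dx = -4/π;  ∫_0^1 2*π*x^2*cos(π*x) dx = -4/π.
Sum: -3/π + 12/π^3 − 4/π − 4/π = -11/π + 12/π^3.
So LHS = -11/π + 12/π^3.
∫_0^1 v(x) φ(x) dx = ∫_0^1 (3*x^2*sin(π*x) + 4*x*sin(π*x) + 2*sin(π*x)) dx. Term by term:
  ∫_0^1 2*sin(π*x) dx = 4/π;  ∫_0^1 3*x^2*sin(π*x) dx = -12/π^3 + 3/π;  ∫_0^1 4*x*sin(π*x) dx = 4/π.
Sum: 4/π + -12/π^3 + 3/π + 4/π = -12/π^3 + 11/π.
So RHS = -∫_0^1 v(x) φ(x) dx = -11/π + 12/π^3.
LHS = RHS, so the identity holds for this test φ.
Moreover u is smooth here and v(x) = u'(x) = 3*x**2 + 4*x + 2 pointwise, so the identity holds for every test function. Hence v is the weak derivative of u.


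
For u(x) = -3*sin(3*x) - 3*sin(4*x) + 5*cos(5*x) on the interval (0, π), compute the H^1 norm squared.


||u||_{H^1(0,π)}^2 = 2080/3 + 893*π/2

u'(x) = -25*sin(5*x) - 9*cos(3*x) - 12*cos(4*x).
Expand u² and (u')² and integrate term by term on (0, π), using: for integers n ≥ 1, ∫_0^π sin²(nx) dx = ∫_0^π cos²(nx) dx = π/2; for n ≠ n', ∫_0^π sin(nx)sin(n'x) dx = ∫_0^π cos(nx)cos(n'x) dx = 0; and by product-to-sum, ∫_0^π sin(nx)cos(n'x) dx = ½∫_0^π [sin((n+n')x) + sin((n−n')x)] dx, which is 0 when n+n' is even and 2n/(n²−n'²) when n+n' is odd (it need not vanish on (0, π)).
  u² squared terms: (-3)²·∫sin(3x)² dx = 9·π/2 = 9*π/2;  (-3)²·∫sin(4x)² dx = 9·π/2 = 9*π/2;  (5)²·∫cos(5x)² dx = 25·π/2 = 25*π/2.
  u² cross terms: 2·(-3)·(-3)·∫sin(3x)·sin(4x) dx = 18·(0) = 0;  2·(-3)·(5)·∫sin(3x)·cos(5x) dx = -30·(0) = 0;  2·(-3)·(5)·∫sin(4x)·cos(5x) dx = -30·(-8/9) = 80/3.
  So ∫_0^π u² dx = 9*π/2 + 9*π/2 + 25*π/2 + 0 + 0 + 80/3 = 80/3 + 43*π/2.
  (u')² squared terms: (-25)²·∫sin(5x)² dx = 625·π/2 = 625*π/2;  (-12)²·∫cos(4x)² dx = 144·π/2 = 72*π;  (-9)²·∫cos(3x)² dx = 81·π/2 = 81*π/2.
  (u')² cross terms: 2·(-25)·(-12)·∫sin(5x)·cos(4x) dx = 600·(10/9) = 2000/3;  2·(-25)·(-9)·∫sin(5x)·cos(3x) dx = 450·(0) = 0;  2·(-12)·(-9)·∫cos(4x)·cos(3x) dx = 216·(0) = 0.
  So ∫_0^π (u')² dx = 625*π/2 + 72*π + 81*π/2 + 2000/3 + 0 + 0 = 2000/3 + 425*π.
||u||_{H^1}^2 = (80/3 + 43*π/2) + (2000/3 + 425*π) = 2080/3 + 893*π/2.


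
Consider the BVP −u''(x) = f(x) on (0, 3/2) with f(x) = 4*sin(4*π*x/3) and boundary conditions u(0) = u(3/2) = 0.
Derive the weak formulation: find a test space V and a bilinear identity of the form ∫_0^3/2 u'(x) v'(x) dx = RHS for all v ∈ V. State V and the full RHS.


V = H^1_0(0, 3/2) (so v(0) = v(3/2) = 0); weak form: ∫_0^3/2 u'v' dx = ∫_0^3/2 (4*sin(4*π*x/3)) v dx for all v ∈ V.

Multiply both sides by a test function v and integrate from 0 to 3/2:
  ∫_0^3/2 −u''(x) v(x) dx = ∫_0^3/2 f(x) v(x) dx.
Integrate the LHS by parts once:
  ∫_0^3/2 −u'' v dx = −[u'(x) v(x)]_0^3/2 + ∫_0^3/2 u'(x) v'(x) dx.
Thus ∫_0^3/2 u'(x) v'(x) dx = ∫_0^3/2 f(x) v(x) dx + [u'(x) v(x)]_0^3/2.
Choose V so that boundary terms are either known or forced to vanish.
u is Dirichlet: u(0) = u(3/2) = 0. Let V = H^1_0(0, 3/2); then v(0) = v(3/2) = 0, and [u' v]_0^3/2 = 0.
Weak formulation: find u (satisfying any essential BC) such that ∫_0^3/2 u'(x) v'(x) dx = ∫_0^3/2 f v dx for all v ∈ V.
Substituting f(x) = 4*sin(4*π*x/3), the right-hand side is ∫_0^3/2 (4*sin(4*π*x/3)) v dx.


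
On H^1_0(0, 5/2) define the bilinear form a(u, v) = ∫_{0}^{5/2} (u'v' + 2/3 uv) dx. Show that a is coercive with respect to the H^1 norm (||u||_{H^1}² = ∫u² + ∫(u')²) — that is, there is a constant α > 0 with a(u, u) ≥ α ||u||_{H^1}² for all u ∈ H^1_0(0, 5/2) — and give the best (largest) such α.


α = 2*(25 + 6*π^2)/(3*(25 + 4*π^2))

Coercivity of a(·,·) on H^1_0(0, 5/2) means a(u, u) ≥ α ||u||_{H^1}² for every u ∈ H^1_0.
The interval has length L = 5/2, and Poincaré/coercivity depend only on L. Here a(u, u) = ∫(u')² + (2/3)·∫u².
Here 0 < c = 2/3 < 1. The condition a(u,u) ≥ α||u||_{H^1}² reads (1−α)∫(u')² ≥ (α−c)∫u². Any admissible α is ≤ 1 (rapidly oscillating u have ∫u²/∫(u')² → 0), and α = 1 would force 0 ≥ (1−c)∫u², impossible since c < 1; so 1−α > 0. By the sharp Poincaré inequality on H^1_0 of an interval of length L, ∫(u')² ≥ (π/L)²∫u² with equality for the first sine mode sin(π(x−x₀)/L) (x₀ the left endpoint), so the inequality holds for all u iff (1−α)(π/L)² ≥ α − c, i.e. α ≤ ((π/L)² + c)/((π/L)² + 1) = (1 + c(L/π)²)/(1 + (L/π)²). With (π/L)² = 4*π^2/25 and c = 2/3, the largest admissible constant is α = ((π/L)² + c)/((π/L)² + 1).
Simplifying, α = 2*(25 + 6*π^2)/(3*(25 + 4*π^2)).


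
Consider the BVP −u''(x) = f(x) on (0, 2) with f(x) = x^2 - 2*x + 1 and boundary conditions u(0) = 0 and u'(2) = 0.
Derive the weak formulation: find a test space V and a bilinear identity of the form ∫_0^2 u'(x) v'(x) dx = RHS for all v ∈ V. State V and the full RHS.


V = {v ∈ H^1(0, 2) : v(0) = 0} (test functions vanish at x = 0 where u is specified); weak form: ∫_0^2 u'v' dx = ∫_0^2 (x^2 - 2*x + 1) v dx for all v ∈ V.

Multiply both sides by a test function v and integrate from 0 to 2:
  ∫_0^2 −u''(x) v(x) dx = ∫_0^2 f(x) v(x) dx.
Integrate the LHS by parts once:
  ∫_0^2 −u'' v dx = −[u'(x) v(x)]_0^2 + ∫_0^2 u'(x) v'(x) dx.
Thus ∫_0^2 u'(x) v'(x) dx = ∫_0^2 f(x) v(x) dx + [u'(x) v(x)]_0^2.
Choose V so that boundary terms are either known or forced to vanish.
Mixed BC: u(0) = 0 (Dirichlet) and u'(2) = 0 (Neumann). Define V = {v ∈ H^1(0, 2) : v(0) = 0}. Then [u' v]_0^2 = u'(2)·v(2) − u'(0)·0 = 0.
Weak formulation: find u (satisfying any essential BC) such that ∫_0^2 u'(x) v'(x) dx = ∫_0^2 f v dx for all v ∈ V (Dirichlet at 0 absorbed into V; the Neumann datum at x = 2 is zero, so no boundary term remains).
Substituting f(x) = x^2 - 2*x + 1, the right-hand side is ∫_0^2 (x^2 - 2*x + 1) v dx.


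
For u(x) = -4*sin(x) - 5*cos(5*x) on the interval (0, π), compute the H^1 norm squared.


||u||_{H^1(0,π)}^2 = 341*π

u'(x) = 25*sin(5*x) - 4*cos(x).
Expand u² and (u')² and integrate term by term on (0, π), using: for integers n ≥ 1, ∫_0^π sin²(nx) dx = ∫_0^π cos²(nx) dx = π/2; for n ≠ n', ∫_0^π sin(nx)sin(n'x) dx = ∫_0^π cos(nx)cos(n'x) dx = 0; and by product-to-sum, ∫_0^π sin(nx)cos(n'x) dx = ½∫_0^π [sin((n+n')x) + sin((n−n')x)] dx, which is 0 when n+n' is even and 2n/(n²−n'²) when n+n' is odd (it need not vanish on (0, π)).
  u² squared terms: (-5)²·∫cos(5x)² dx = 25·π/2 = 25*π/2;  (-4)²·∫sin(x)² dx = 16·π/2 = 8*π.
  u² cross terms: 2·(-5)·(-4)·∫cos(5x)·sin(x) dx = 40·(0) = 0.
  So ∫_0^π u² dx = 25*π/2 + 8*π + 0 = 41*π/2.
  (u')² squared terms: (-4)²·∫cos(x)² dx = 16·π/2 = 8*π;  (25)²·∫sin(5x)² dx = 625·π/2 = 625*π/2.
  (u')² cross terms: 2·(-4)·(25)·∫cos(x)·sin(5x) dx = -200·(0) = 0.
  So ∫_0^π (u')² dx = 8*π + 625*π/2 + 0 = 641*π/2.
||u||_{H^1}^2 = (41*π/2) + (641*π/2) = 341*π.


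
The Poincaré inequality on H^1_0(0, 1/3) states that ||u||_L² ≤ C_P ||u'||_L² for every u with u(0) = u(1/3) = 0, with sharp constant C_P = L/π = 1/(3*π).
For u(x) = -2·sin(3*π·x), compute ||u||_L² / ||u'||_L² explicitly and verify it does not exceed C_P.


||u||_L² / ||u'||_L² = 1/(3*π) = C_P.

u(x) = -2·sin(3*π·x), so u'(x) = -6*π*cos(3*π*x).
Writing u(x) = A·sin(kπx/L) with A = -2 and k = 1, use ∫_0^L sin²(kπx/L) dx = L/2 and ∫_0^L cos²(kπx/L) dx = L/2.
u² = 4·sin²(3*π·x) and (u')² = 36*π^2·cos²(3*π·x), and each of sin², cos² integrates to L/2 = 1/6 over (0, 1/3).
∫_0^1/3 u² dx = 2/3, so ||u||_L² = sqrt(6)/3.
∫_0^1/3 (u')² dx = 6*π^2, so ||u'||_L² = sqrt(6)*π.
Ratio ||u||_L² / ||u'||_L² = 1/(3*π).
Sharp Poincaré constant on H^1_0(0, 1/3) is C_P = L/π = 1/(3*π), achieved by sin(3*π·x).
This is the k = 1 eigenfunction (up to amplitude), so the ratio equals the sharp Poincaré constant exactly.


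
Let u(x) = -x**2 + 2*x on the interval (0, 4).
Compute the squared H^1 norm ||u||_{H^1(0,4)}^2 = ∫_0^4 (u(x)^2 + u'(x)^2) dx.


||u||_{H^1}^2 = 1072/15

The H^1 norm (squared) on an interval (0, L) is
  ||u||_{H^1}^2 = ∫_0^L u(x)^2 dx + ∫_0^L u'(x)^2 dx.
Compute u'(x) = 2 - 2*x.
Then u(x)^2 = x**4 - 4*x**3 + 4*x**2 and u'(x)^2 = 4*x**2 - 8*x + 4.
Integrate each monomial from 0 to 4 using ∫_0^4 c·x^n dx = c·4^(n+1)/(n+1):
  ∫_0^4 u(x)^2 dx = ∫_0^4 (x^4 - 4*x^3 + 4*x^2) dx. Term by term:
    ∫_0^4 x^4 dx = 1024/5;  ∫_0^4 -4*x^3 dx = -256;  ∫_0^4 4*x^2 dx = 256/3.
  Sum: 1024/5 − 256 + 256/3 = 512/15.
  ∫_0^4 u'(x)^2 dx = ∫_0^4 (4*x^2 - 8*x + 4) dx. Term by term:
    ∫_0^4 4*x^2 dx = 256/3;  ∫_0^4 -8*x dx = -64;  ∫_0^4 4 dx = 16.
  Sum: 256/3 − 64 + 16 = 112/3.
Adding: ||u||_{H^1}^2 = 512/15 + 112/3 = 1072/15.


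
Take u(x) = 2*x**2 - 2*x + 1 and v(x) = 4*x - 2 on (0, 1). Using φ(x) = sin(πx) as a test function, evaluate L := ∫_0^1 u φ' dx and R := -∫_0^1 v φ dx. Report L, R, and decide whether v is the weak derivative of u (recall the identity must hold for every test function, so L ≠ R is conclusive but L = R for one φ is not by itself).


LHS = 0, RHS = 0. Yes, v = u' weakly.

u(x) = 2*x**2 - 2*x + 1, classical derivative u'(x) = 4*x - 2.
φ(x) = sin(πx), so φ'(x) = π*cos(π*x).
Note φ(0) = φ(1) = 0, so the boundary term u·φ vanishes.
LHS = ∫_0^1 u(x) φ'(x) dx = ∫_0^1 (2*π*x^2*cos(π*x) - 2*π*x*cos(π*x) + π*cos(π*x)) dx. Term by term:
  ∫_0^1 π*cos(π*x) dx = 0;  ∫_0^1 -2*π*x*cos(π*x) dx = 4/π;  ∫_0^1 2*π*x^2*cos(π*x) dx = -4/π.
Sum: 0 + 4/π − 4/π = 0.
So LHS = 0.
∫_0^1 v(x) φ(x) dx = ∫_0^1 (4*x*sin(π*x) - 2*sin(π*x)) dx. Term by term:
  ∫_0^1 -2*sin(π*x) dx = -4/π;  ∫_0^1 4*x*sin(π*x) dx = 4/π.
Sum: -4/π + 4/π = 0.
So RHS = -∫_0^1 v(x) φ(x) dx = 0.
LHS = RHS, so the identity holds for this test φ.
Moreover u is smooth here and v(x) = u'(x) = 4*x - 2 pointwise, so the identity holds for every test function. Hence v is the weak derivative of u.


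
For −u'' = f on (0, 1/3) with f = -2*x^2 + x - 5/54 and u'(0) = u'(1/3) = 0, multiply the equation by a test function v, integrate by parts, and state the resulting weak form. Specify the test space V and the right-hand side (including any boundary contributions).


V = H^1(0, 1/3) (no boundary constraint on v; u is determined up to an additive constant); weak form: ∫_0^1/3 u'v' dx = ∫_0^1/3 (-2*x^2 + x - 5/54) v dx for all v ∈ V.

Multiply both sides by a test function v and integrate from 0 to 1/3:
  ∫_0^1/3 −u''(x) v(x) dx = ∫_0^1/3 f(x) v(x) dx.
Integrate the LHS by parts once:
  ∫_0^1/3 −u'' v dx = −[u'(x) v(x)]_0^1/3 + ∫_0^1/3 u'(x) v'(x) dx.
Thus ∫_0^1/3 u'(x) v'(x) dx = ∫_0^1/3 f(x) v(x) dx + [u'(x) v(x)]_0^1/3.
Choose V so that boundary terms are either known or forced to vanish.
u has homogeneous Neumann: u'(0) = u'(1/3) = 0. So [u' v]_0^1/3 = 0·v(1/3) − 0·v(0) = 0 for any v; take V = H^1(0, 1/3).
Weak formulation: find u (satisfying any essential BC) such that ∫_0^1/3 u'(x) v'(x) dx = ∫_0^1/3 f v dx for all v ∈ V (homogeneous Neumann, so boundary terms vanish).
Substituting f(x) = -2*x^2 + x - 5/54, the right-hand side is ∫_0^1/3 (-2*x^2 + x - 5/54) v dx.
Compatibility check (pure Neumann): taking v ≡ 1 ∈ V gives 0 = ∫_0^1/3 f dx + (0) − (0), i.e. ∫_0^1/3 f dx must equal u'(0) − u'(1/3) = 0. Indeed ∫_0^1/3 (-2*x^2 + x - 5/54) dx = 0, so the data are compatible. The solution is then unique only up to an additive constant (fix it e.g. by requiring ∫_0^1/3 u dx = 0).


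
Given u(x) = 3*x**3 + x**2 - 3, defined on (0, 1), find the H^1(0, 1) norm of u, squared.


||u||_{H^1}^2 = 6619/210

The H^1 norm (squared) on an interval (0, L) is
  ||u||_{H^1}^2 = ∫_0^L u(x)^2 dx + ∫_0^L u'(x)^2 dx.
Compute u'(x) = 9*x**2 + 2*x.
Then u(x)^2 = 9*x**6 + 6*x**5 + x**4 - 18*x**3 - 6*x**2 + 9 and u'(x)^2 = 81*x**4 + 36*x**3 + 4*x**2.
Integrate each monomial from 0 to 1 using ∫_0^1 c·x^n dx = c·1^(n+1)/(n+1):
  ∫_0^1 u(x)^2 dx = ∫_0^1 (9*x^6 + 6*x^5 + x^4 - 18*x^3 - 6*x^2 + 9) dx. Term by term:
    ∫_0^1 9*x^6 dx = 9/7;  ∫_0^1 6*x^5 dx = 1;  ∫_0^1 x^4 dx = 1/5;
    ∫_0^1 -18*x^3 dx = -9/2;  ∫_0^1 -6*x^2 dx = -2;  ∫_0^1 9 dx = 9.
  Sum: 9/7 + 1 + 1/5 − 9/2 − 2 + 9 = 349/70.
  ∫_0^1 u'(x)^2 dx = ∫_0^1 (81*x^4 + 36*x^3 + 4*x^2) dx. Term by term:
    ∫_0^1 81*x^4 dx = 81/5;  ∫_0^1 36*x^3 dx = 9;  ∫_0^1 4*x^2 dx = 4/3.
  Sum: 81/5 + 9 + 4/3 = 398/15.
Adding: ||u||_{H^1}^2 = 349/70 + 398/15 = 6619/210.


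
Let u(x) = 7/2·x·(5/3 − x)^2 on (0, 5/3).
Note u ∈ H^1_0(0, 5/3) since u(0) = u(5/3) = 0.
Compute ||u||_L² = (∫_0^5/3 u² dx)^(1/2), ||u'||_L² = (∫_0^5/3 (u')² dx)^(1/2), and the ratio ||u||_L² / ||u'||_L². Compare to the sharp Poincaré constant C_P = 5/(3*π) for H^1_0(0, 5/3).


||u||_L² / ||u'||_L² = 5*sqrt(14)/42 < C_P = 5/(3*π).

u(x) = 7/2·x·(5/3 − x)^2, so u'(x) = 21*x^2/2 - 70*x/3 + 175/18.
u(x) = 7/2·x·(5/3 − x)^2 vanishes at x = 0 and x = 5/3, so u ∈ H^1_0(0, 5/3). Differentiate via the product rule and integrate the resulting polynomials term by term.
  ∫_0^5/3 u² dx = ∫_0^5/3 (49*x^6/4 - 245*x^5/3 + 1225*x^4/6 - 6125*x^3/27 + 30625*x^2/324) dx. Term by term:
    ∫_0^5/3 49*x^6/4 dx = 546875/8748;  ∫_0^5/3 -245*x^5/3 dx = -3828125/13122;  ∫_0^5/3 1225*x^4/6 dx = 765625/1458;
    ∫_0^5/3 -6125*x^3/27 dx = -3828125/8748;  ∫_0^5/3 30625*x^2/324 dx = 3828125/26244.
  Sum: 546875/8748 − 3828125/13122 + 765625/1458 − 3828125/8748 + 3828125/26244 = 109375/26244.
  ∫_0^5/3 (u')² dx = ∫_0^5/3 (441*x^4/4 - 490*x^3 + 13475*x^2/18 - 12250*x/27 + 30625/324) dx. Term by term:
    ∫_0^5/3 441*x^4/4 dx = 30625/108;  ∫_0^5/3 -490*x^3 dx = -153125/162;  ∫_0^5/3 13475*x^2/18 dx = 1684375/1458;
    ∫_0^5/3 -12250*x/27 dx = -153125/243;  ∫_0^5/3 30625/324 dx = 153125/972.
  Sum: 30625/108 − 153125/162 + 1684375/1458 − 153125/243 + 153125/972 = 30625/1458.
∫_0^5/3 u² dx = 109375/26244, so ||u||_L² = 125*sqrt(7)/162.
∫_0^5/3 (u')² dx = 30625/1458, so ||u'||_L² = 175*sqrt(2)/54.
Ratio ||u||_L² / ||u'||_L² = 5*sqrt(14)/42.
Sharp Poincaré constant on H^1_0(0, 5/3) is C_P = L/π = 5/(3*π), achieved by sin(3*π/5·x).
A polynomial bump cannot attain the sharp Poincaré constant (only the first sine eigenfunction does), so the ratio is strictly less than C_P, consistent with ||u||_L² ≤ C_P ||u'||_L².


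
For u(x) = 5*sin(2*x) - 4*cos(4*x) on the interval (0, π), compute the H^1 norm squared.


||u||_{H^1(0,π)}^2 = 397*π/2

u'(x) = 16*sin(4*x) + 10*cos(2*x).
Expand u² and (u')² and integrate term by term on (0, π), using: for integers n ≥ 1, ∫_0^π sin²(nx) dx = ∫_0^π cos²(nx) dx = π/2; for n ≠ n', ∫_0^π sin(nx)sin(n'x) dx = ∫_0^π cos(nx)cos(n'x) dx = 0; and by product-to-sum, ∫_0^π sin(nx)cos(n'x) dx = ½∫_0^π [sin((n+n')x) + sin((n−n')x)] dx, which is 0 when n+n' is even and 2n/(n²−n'²) when n+n' is odd (it need not vanish on (0, π)).
  u² squared terms: (-4)²·∫cos(4x)² dx = 16·π/2 = 8*π;  (5)²·∫sin(2x)² dx = 25·π/2 = 25*π/2.
  u² cross terms: 2·(-4)·(5)·∫cos(4x)·sin(2x) dx = -40·(0) = 0.
  So ∫_0^π u² dx = 8*π + 25*π/2 + 0 = 41*π/2.
  (u')² squared terms: (10)²·∫cos(2x)² dx = 100·π/2 = 50*π;  (16)²·∫sin(4x)² dx = 256·π/2 = 128*π.
  (u')² cross terms: 2·(10)·(16)·∫cos(2x)·sin(4x) dx = 320·(0) = 0.
  So ∫_0^π (u')² dx = 50*π + 128*π + 0 = 178*π.
||u||_{H^1}^2 = (41*π/2) + (178*π) = 397*π/2.


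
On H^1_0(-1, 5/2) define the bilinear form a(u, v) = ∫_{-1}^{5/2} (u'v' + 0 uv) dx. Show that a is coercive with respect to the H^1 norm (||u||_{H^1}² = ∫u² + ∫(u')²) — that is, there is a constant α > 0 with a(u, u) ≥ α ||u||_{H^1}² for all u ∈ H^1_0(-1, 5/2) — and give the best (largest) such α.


α = 4*π^2/(4*π^2 + 49)

Coercivity of a(·,·) on H^1_0(-1, 5/2) means a(u, u) ≥ α ||u||_{H^1}² for every u ∈ H^1_0.
The interval has length L = 7/2, and Poincaré/coercivity depend only on L. Here a(u, u) = ∫(u')² + (0)·∫u².
Here c = 0, so a(u,u) = ∫(u')² alone. The condition a(u,u) ≥ α||u||_{H^1}² reads (1−α)∫(u')² ≥ (α−c)∫u². Any admissible α is ≤ 1 (rapidly oscillating u have ∫u²/∫(u')² → 0), and α = 1 would force 0 ≥ (1−c)∫u², impossible since c < 1; so 1−α > 0. By the sharp Poincaré inequality on H^1_0 of an interval of length L, ∫(u')² ≥ (π/L)²∫u² with equality for the first sine mode sin(π(x−x₀)/L) (x₀ the left endpoint), so the inequality holds for all u iff (1−α)(π/L)² ≥ α − c, i.e. α ≤ ((π/L)² + c)/((π/L)² + 1) = (1 + c(L/π)²)/(1 + (L/π)²). (Direct route, valid since c ≤ 0: Poincaré gives c∫u² ≥ c(L/π)²∫(u')², so a(u,u) ≥ (1 + c(L/π)²)∫(u')², while ||u||_{H^1}² ≤ (1 + (L/π)²)∫(u')²; dividing yields the same α.) With (π/L)² = 4*π^2/49 and c = 0, the largest admissible constant is α = ((π/L)² + c)/((π/L)² + 1).
Simplifying, α = 4*π^2/(4*π^2 + 49).


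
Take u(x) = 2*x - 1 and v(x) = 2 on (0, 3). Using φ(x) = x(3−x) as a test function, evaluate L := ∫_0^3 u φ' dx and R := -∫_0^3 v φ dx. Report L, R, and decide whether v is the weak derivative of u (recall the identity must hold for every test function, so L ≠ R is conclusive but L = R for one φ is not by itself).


LHS = -9, RHS = -9. Yes, v = u' weakly.

u(x) = 2*x - 1, classical derivative u'(x) = 2.
φ(x) = x(3−x), so φ'(x) = 3 - 2*x.
Note φ(0) = φ(3) = 0, so the boundary term u·φ vanishes.
LHS = ∫_0^3 u(x) φ'(x) dx = ∫_0^3 (-4*x^2 + 8*x - 3) dx. Term by term:
  ∫_0^3 -4*x^2 dx = -36;  ∫_0^3 8*x dx = 36;  ∫_0^3 -3 dx = -9.
Sum: -36 + 36 − 9 = -9.
So LHS = -9.
∫_0^3 v(x) φ(x) dx = ∫_0^3 (-2*x^2 + 6*x) dx. Term by term:
  ∫_0^3 -2*x^2 dx = -18;  ∫_0^3 6*x dx = 27.
Sum: -18 + 27 = 9.
So RHS = -∫_0^3 v(x) φ(x) dx = -9.
LHS = RHS, so the identity holds for this test φ.
Moreover u is smooth here and v(x) = u'(x) = 2 pointwise, so the identity holds for every test function. Hence v is the weak derivative of u.


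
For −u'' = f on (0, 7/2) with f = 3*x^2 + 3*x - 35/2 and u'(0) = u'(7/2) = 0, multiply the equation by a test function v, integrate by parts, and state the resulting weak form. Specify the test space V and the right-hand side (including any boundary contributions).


V = H^1(0, 7/2) (no boundary constraint on v; u is determined up to an additive constant); weak form: ∫_0^7/2 u'v' dx = ∫_0^7/2 (3*x^2 + 3*x - 35/2) v dx for all v ∈ V.

Multiply both sides by a test function v and integrate from 0 to 7/2:
  ∫_0^7/2 −u''(x) v(x) dx = ∫_0^7/2 f(x) v(x) dx.
Integrate the LHS by parts once:
  ∫_0^7/2 −u'' v dx = −[u'(x) v(x)]_0^7/2 + ∫_0^7/2 u'(x) v'(x) dx.
Thus ∫_0^7/2 u'(x) v'(x) dx = ∫_0^7/2 f(x) v(x) dx + [u'(x) v(x)]_0^7/2.
Choose V so that boundary terms are either known or forced to vanish.
u has homogeneous Neumann: u'(0) = u'(7/2) = 0. So [u' v]_0^7/2 = 0·v(7/2) − 0·v(0) = 0 for any v; take V = H^1(0, 7/2).
Weak formulation: find u (satisfying any essential BC) such that ∫_0^7/2 u'(x) v'(x) dx = ∫_0^7/2 f v dx for all v ∈ V (homogeneous Neumann, so boundary terms vanish).
Substituting f(x) = 3*x^2 + 3*x - 35/2, the right-hand side is ∫_0^7/2 (3*x^2 + 3*x - 35/2) v dx.
Compatibility check (pure Neumann): taking v ≡ 1 ∈ V gives 0 = ∫_0^7/2 f dx + (0) − (0), i.e. ∫_0^7/2 f dx must equal u'(0) − u'(7/2) = 0. Indeed ∫_0^7/2 (3*x^2 + 3*x - 35/2) dx = 0, so the data are compatible. The solution is then unique only up to an additive constant (fix it e.g. by requiring ∫_0^7/2 u dx = 0).


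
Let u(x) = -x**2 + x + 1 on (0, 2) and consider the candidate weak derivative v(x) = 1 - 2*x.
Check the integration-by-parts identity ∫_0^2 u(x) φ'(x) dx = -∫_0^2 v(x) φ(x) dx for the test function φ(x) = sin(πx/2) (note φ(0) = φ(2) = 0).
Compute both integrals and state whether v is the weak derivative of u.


LHS = 4/π, RHS = 4/π. Yes, v = u' weakly.

u(x) = -x**2 + x + 1, classical derivative u'(x) = 1 - 2*x.
φ(x) = sin(πx/2), so φ'(x) = π*cos(π*x/2)/2.
Note φ(0) = φ(2) = 0, so the boundary term u·φ vanishes.
LHS = ∫_0^2 u(x) φ'(x) dx = ∫_0^2 (-π*x^2*cos(π*x/2)/2 + π*x*cos(π*x/2)/2 + π*cos(π*x/2)/2) dx. Term by term:
  ∫_0^2 π*cos(π*x/2)/2 dx = 0;  ∫_0^2 π*x*cos(π*x/2)/2 dx = -4/π;  ∫_0^2 -π*x^2*cos(π*x/2)/2 dx = 8/π.
Sum: 0 − 4/π + 8/π = 4/π.
So LHS = 4/π.
∫_0^2 v(x) φ(x) dx = ∫_0^2 (-2*x*sin(π*x/2) + sin(π*x/2)) dx. Term by term:
  ∫_0^2 -2*x*sin(π*x/2) dx = -8/π;  ∫_0^2 sin(π*x/2) dx = 4/π.
Sum: -8/π + 4/π = -4/π.
So RHS = -∫_0^2 v(x) φ(x) dx = 4/π.
LHS = RHS, so the identity holds for this test φ.
Moreover u is smooth here and v(x) = u'(x) = 1 - 2*x pointwise, so the identity holds for every test function. Hence v is the weak derivative of u.
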